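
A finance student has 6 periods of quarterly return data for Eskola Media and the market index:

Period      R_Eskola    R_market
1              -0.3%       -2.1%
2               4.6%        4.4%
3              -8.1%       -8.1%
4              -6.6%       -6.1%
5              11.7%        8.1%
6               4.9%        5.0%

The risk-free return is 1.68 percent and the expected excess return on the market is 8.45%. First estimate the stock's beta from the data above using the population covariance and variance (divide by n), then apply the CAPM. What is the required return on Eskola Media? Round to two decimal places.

Mean R_i = (-0.3 + 4.6 − 8.1 − 6.6 + 11.7 + 4.9) / 6 = 1.0333%
Mean R_m = (-2.1 + 4.4 − 8.1 − 6.1 + 8.1 + 5.0) / 6 = 0.2000%
Σ(R_i − R̄_i)(R_m − R̄_m) = 244.7700  ⇒  Cov = 244.7700 / 6 = 40.7950
Σ(R_m − R̄_m)² = 216.9600  ⇒  Var(R_m) = 216.9600 / 6 = 36.1600
β = Cov / Var(R_m) = 40.7950 / 36.1600 = 1.1282
E(R) = R_f + β × MRP = 1.68% + 1.1282 × 8.45% = 11.21%

11.21%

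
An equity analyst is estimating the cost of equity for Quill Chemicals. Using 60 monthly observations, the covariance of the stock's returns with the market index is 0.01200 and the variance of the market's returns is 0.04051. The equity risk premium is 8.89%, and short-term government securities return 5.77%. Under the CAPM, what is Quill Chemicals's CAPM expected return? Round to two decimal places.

β = Cov(R_i, R_m) / Var(R_m) = 0.01200 / 0.04051 = 0.2962
E(R) = R_f + β × MRP = 5.77% + 0.2962 × 8.89% = 8.40%

8.40%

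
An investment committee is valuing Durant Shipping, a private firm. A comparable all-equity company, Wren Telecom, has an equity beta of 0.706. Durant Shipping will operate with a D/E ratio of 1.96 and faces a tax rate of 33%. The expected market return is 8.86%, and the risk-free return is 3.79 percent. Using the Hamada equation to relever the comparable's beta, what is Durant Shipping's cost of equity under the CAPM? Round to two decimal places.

β_L = β_U × [1 + (1 − t)(D/E)] = 0.706 × [1 + (1 − 0.33) × 1.96]
    = 0.706 × [1 + 0.67 × 1.96] = 0.706 × 2.3132 = 1.6331
MRP = 8.86% − 3.79% = 5.07%
E(R) = R_f + β_L × MRP = 3.79% + 1.6331 × 5.07% = 12.07%

12.07%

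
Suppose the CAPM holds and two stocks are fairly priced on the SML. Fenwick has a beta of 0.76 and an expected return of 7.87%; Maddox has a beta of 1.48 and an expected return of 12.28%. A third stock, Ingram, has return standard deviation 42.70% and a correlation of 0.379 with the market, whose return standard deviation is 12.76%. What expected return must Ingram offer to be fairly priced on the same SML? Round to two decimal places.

MRP = (12.28% − 7.87%) / (1.48 − 0.76) = 6.1250%
R_f = 7.87% − 0.76 × 6.1250% = 3.2150%
β_Ingram = ρ·σ_i/σ_m = 0.379 × 42.70 / 12.76 = 1.2683
E(R_Ingram) = R_f + β × MRP = 3.2150% + 1.2683 × 6.1250% = 10.98%

10.98%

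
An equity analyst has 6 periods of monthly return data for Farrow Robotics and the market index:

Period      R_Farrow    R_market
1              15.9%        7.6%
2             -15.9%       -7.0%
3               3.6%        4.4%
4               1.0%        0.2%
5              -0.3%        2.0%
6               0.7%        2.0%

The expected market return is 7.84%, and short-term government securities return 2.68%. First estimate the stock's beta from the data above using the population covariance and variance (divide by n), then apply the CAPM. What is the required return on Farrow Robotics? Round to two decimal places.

13.05%

Mean R_i = (15.9 − 15.9 + 3.6 + 1.0 − 0.3 + 0.7) / 6 = 0.8333%
Mean R_m = (7.6 − 7.0 + 4.4 + 0.2 + 2.0 + 2.0) / 6 = 1.5333%
Σ(R_i − R̄_i)(R_m − R̄_m) = 241.3133  ⇒  Cov = 241.3133 / 6 = 40.2189
Σ(R_m − R̄_m)² = 120.0533  ⇒  Var(R_m) = 120.0533 / 6 = 20.0089
β = Cov / Var(R_m) = 40.2189 / 20.0089 = 2.0101
MRP = 7.84% − 2.68% = 5.16%
E(R) = R_f + β × MRP = 2.68% + 2.0101 × 5.16% = 13.05%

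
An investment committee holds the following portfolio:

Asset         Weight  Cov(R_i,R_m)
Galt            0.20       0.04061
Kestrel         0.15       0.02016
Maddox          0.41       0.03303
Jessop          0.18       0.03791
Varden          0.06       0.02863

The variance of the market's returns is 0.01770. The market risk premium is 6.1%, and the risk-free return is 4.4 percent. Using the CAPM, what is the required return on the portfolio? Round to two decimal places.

15.85%

β_Galt = 0.04061 / 0.01770 = 2.2944
β_Kestrel = 0.02016 / 0.01770 = 1.1390
β_Maddox = 0.03303 / 0.01770 = 1.8661
β_Jessop = 0.03791 / 0.01770 = 2.1418
β_Varden = 0.02863 / 0.01770 = 1.6175
β_P = Σ w_i β_i = 0.20×2.2944 + 0.15×1.1390 + 0.41×1.8661 + 0.18×2.1418 + 0.06×1.6175 = 1.8774
E(R_P) = R_f + β_P × MRP = 4.4% + 1.8774 × 6.1% = 15.85%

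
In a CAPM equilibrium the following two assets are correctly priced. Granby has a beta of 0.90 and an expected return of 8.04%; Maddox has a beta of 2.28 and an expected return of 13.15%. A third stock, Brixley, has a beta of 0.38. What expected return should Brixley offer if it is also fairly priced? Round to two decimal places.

6.11%

MRP (SML slope) = (13.15% − 8.04%) / (2.28 − 0.90) = 5.11% / 1.38 = 3.7029%
R_f (intercept) = 8.04% − 0.90 × 3.7029% = 4.7074%
E(R_Brixley) = R_f + β × MRP = 4.7074% + 0.38 × 3.7029% = 6.11%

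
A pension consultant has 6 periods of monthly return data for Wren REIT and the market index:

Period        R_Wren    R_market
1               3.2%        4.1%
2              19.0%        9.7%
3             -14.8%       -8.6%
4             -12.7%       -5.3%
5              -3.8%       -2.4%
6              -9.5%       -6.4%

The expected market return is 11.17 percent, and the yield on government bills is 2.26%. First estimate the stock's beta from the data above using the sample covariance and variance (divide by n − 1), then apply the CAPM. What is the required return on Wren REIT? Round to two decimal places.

Mean R_i = (3.2 + 19.0 − 14.8 − 12.7 − 3.8 − 9.5) / 6 = -3.1000%
Mean R_m = (4.1 + 9.7 − 8.6 − 5.3 − 2.4 − 6.4) / 6 = -1.4833%
Σ(R_i − R̄_i)(R_m − R̄_m) = 434.3400  ⇒  Cov = 434.3400 / 5 = 86.8680
Σ(R_m − R̄_m)² = 246.4683  ⇒  Var(R_m) = 246.4683 / 5 = 49.2937
β = Cov / Var(R_m) = 86.8680 / 49.2937 = 1.7623
MRP = 11.17% − 2.26% = 8.91%
E(R) = R_f + β × MRP = 2.26% + 1.7623 × 8.91% = 17.96%

17.96%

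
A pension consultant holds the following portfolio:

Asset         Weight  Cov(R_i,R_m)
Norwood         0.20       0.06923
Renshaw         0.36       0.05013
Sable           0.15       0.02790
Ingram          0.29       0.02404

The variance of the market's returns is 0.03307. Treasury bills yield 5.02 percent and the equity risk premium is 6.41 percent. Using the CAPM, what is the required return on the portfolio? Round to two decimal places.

β_Norwood = 0.06923 / 0.03307 = 2.0934
β_Renshaw = 0.05013 / 0.03307 = 1.5159
β_Sable = 0.02790 / 0.03307 = 0.8437
β_Ingram = 0.02404 / 0.03307 = 0.7269
β_P = Σ w_i β_i = 0.20×2.0934 + 0.36×1.5159 + 0.15×0.8437 + 0.29×0.7269 = 1.3018
E(R_P) = R_f + β_P × MRP = 5.02% + 1.3018 × 6.41% = 13.36%

13.36%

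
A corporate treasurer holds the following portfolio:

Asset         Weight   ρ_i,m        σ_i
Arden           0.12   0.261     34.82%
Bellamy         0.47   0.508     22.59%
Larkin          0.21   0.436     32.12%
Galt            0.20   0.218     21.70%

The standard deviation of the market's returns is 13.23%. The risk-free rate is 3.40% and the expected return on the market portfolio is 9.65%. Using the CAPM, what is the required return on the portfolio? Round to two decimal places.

8.30%

β_Arden = 0.261 × 34.82% / 13.23% = 0.6869
β_Bellamy = 0.508 × 22.59% / 13.23% = 0.8674
β_Larkin = 0.436 × 32.12% / 13.23% = 1.0585
β_Galt = 0.218 × 21.70% / 13.23% = 0.3576
β_P = Σ w_i β_i = 0.12×0.6869 + 0.47×0.8674 + 0.21×1.0585 + 0.20×0.3576 = 0.7839
MRP = 9.65% − 3.40% = 6.25%
E(R_P) = R_f + β_P × MRP = 3.40% + 0.7839 × 6.25% = 8.30%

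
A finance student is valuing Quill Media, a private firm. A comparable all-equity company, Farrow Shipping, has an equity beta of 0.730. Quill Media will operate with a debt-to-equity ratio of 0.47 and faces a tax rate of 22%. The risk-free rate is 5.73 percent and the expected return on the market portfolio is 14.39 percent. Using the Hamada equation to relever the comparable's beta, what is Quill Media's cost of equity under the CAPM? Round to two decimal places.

14.37%

β_L = β_U × [1 + (1 − t)(D/E)] = 0.730 × [1 + (1 − 0.22) × 0.47]
    = 0.730 × [1 + 0.78 × 0.47] = 0.730 × 1.3666 = 0.9976
MRP = 14.39% − 5.73% = 8.66%
E(R) = R_f + β_L × MRP = 5.73% + 0.9976 × 8.66% = 14.37%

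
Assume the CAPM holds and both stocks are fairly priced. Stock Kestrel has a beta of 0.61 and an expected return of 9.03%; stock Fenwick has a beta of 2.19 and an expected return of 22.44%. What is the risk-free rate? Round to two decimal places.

3.85%

Both satisfy E(R) = R_f + β·MRP, so the slope of the SML is
MRP = (22.44% − 9.03%) / (2.19 − 0.61) = 13.41% / 1.58 = 8.4873%
R_f = E(R_Kestrel) − β_Kestrel·MRP = 9.03% − 0.61 × 8.4873% = 3.8527%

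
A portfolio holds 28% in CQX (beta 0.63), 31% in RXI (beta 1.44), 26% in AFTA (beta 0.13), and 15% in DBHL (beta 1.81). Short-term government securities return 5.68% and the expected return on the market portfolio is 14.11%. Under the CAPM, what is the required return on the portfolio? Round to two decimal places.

13.50%

β_P = Σ w_i β_i = 0.28×0.63 + 0.31×1.44 + 0.26×0.13 + 0.15×1.81 = 0.9281
MRP = 14.11% − 5.68% = 8.43%
E(R_P) = R_f + β_P × MRP = 5.68% + 0.9281 × 8.43% = 13.50%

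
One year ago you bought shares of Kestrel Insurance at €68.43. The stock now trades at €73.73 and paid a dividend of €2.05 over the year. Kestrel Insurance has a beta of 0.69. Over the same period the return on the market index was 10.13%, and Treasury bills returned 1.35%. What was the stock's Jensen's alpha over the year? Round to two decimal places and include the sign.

+3.33%

Realised HPR = (P1 + D1 − P0) / P0 = (73.73 + 2.05 − 68.43) / 68.43 = 7.35 / 68.43 = 10.7409%
MRP = 10.13% − 1.35% = 8.78%
CAPM required = R_f + β·MRP = 1.35% + 0.69 × 8.78% = 7.4082%
α = realised − required = 10.7409% − 7.4082% = +3.33%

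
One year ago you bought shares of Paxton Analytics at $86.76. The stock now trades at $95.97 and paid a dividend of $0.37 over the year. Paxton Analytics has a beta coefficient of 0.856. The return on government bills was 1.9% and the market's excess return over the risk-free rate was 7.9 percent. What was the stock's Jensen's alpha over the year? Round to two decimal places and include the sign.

+2.38%

Realised HPR = (P1 + D1 − P0) / P0 = (95.97 + 0.37 − 86.76) / 86.76 = 9.58 / 86.76 = 11.0420%
CAPM required = R_f + β·MRP = 1.9% + 0.856 × 7.9% = 8.6624%
α = realised − required = 11.0420% − 8.6624% = +2.38%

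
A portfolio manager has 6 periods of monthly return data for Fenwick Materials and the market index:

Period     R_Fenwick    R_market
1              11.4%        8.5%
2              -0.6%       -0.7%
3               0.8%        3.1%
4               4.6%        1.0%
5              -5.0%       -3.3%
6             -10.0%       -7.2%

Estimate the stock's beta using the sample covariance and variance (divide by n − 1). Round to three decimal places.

Mean R_i = (11.4 − 0.6 + 0.8 + 4.6 − 5.0 − 10.0) / 6 = 0.2000%
Mean R_m = (8.5 − 0.7 + 3.1 + 1.0 − 3.3 − 7.2) / 6 = 0.2333%
Σ(R_i − R̄_i)(R_m − R̄_m) = 192.6200  ⇒  Cov = 192.6200 / 5 = 38.5240
Σ(R_m − R̄_m)² = 145.7533  ⇒  Var(R_m) = 145.7533 / 5 = 29.1507
β = Cov / Var(R_m) = 38.5240 / 29.1507 = 1.3215

1.322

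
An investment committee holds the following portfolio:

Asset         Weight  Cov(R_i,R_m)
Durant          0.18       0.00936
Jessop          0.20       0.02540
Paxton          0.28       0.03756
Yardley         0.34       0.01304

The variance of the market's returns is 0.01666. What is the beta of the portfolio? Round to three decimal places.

1.303

β_Durant = 0.00936 / 0.01666 = 0.5618
β_Jessop = 0.02540 / 0.01666 = 1.5246
β_Paxton = 0.03756 / 0.01666 = 2.2545
β_Yardley = 0.01304 / 0.01666 = 0.7827
β_P = Σ w_i β_i = 0.18×0.5618 + 0.20×1.5246 + 0.28×2.2545 + 0.34×0.7827 = 1.3034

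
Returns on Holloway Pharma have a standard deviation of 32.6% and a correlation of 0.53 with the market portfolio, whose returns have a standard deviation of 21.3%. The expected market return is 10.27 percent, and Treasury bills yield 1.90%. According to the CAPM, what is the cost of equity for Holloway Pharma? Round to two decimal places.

β = ρ × σ_i / σ_m = 0.53 × 32.6% / 21.3% = 0.8112
MRP = 10.27% − 1.90% = 8.37%
E(R) = 1.90% + 0.8112 × 8.37% = 8.69%

8.69%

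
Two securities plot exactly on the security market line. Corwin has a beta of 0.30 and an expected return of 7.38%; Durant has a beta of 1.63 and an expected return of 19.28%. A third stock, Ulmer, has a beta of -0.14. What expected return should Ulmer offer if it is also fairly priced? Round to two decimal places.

MRP (SML slope) = (19.28% − 7.38%) / (1.63 − 0.30) = 11.90% / 1.33 = 8.9474%
R_f (intercept) = 7.38% − 0.30 × 8.9474% = 4.6958%
E(R_Ulmer) = R_f + β × MRP = 4.6958% + -0.14 × 8.9474% = 3.44%

3.44%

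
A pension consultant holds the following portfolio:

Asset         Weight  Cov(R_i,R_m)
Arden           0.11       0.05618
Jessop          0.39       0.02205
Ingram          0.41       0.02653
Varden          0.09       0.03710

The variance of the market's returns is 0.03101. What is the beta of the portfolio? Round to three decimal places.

0.935

β_Arden = 0.05618 / 0.03101 = 1.8117
β_Jessop = 0.02205 / 0.03101 = 0.7111
β_Ingram = 0.02653 / 0.03101 = 0.8555
β_Varden = 0.03710 / 0.03101 = 1.1964
β_P = Σ w_i β_i = 0.11×1.8117 + 0.39×0.7111 + 0.41×0.8555 + 0.09×1.1964 = 0.9350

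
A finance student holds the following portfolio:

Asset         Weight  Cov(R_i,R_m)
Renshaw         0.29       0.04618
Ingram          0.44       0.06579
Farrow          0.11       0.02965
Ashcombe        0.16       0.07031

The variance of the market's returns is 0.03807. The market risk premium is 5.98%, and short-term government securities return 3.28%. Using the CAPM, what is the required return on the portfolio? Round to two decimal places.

β_Renshaw = 0.04618 / 0.03807 = 1.2130
β_Ingram = 0.06579 / 0.03807 = 1.7281
β_Farrow = 0.02965 / 0.03807 = 0.7788
β_Ashcombe = 0.07031 / 0.03807 = 1.8469
β_P = Σ w_i β_i = 0.29×1.2130 + 0.44×1.7281 + 0.11×0.7788 + 0.16×1.8469 = 1.4933
E(R_P) = R_f + β_P × MRP = 3.28% + 1.4933 × 5.98% = 12.21%

12.21%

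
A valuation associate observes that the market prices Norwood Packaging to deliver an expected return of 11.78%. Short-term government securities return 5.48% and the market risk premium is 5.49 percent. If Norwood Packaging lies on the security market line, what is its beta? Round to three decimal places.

β = (E(R) − R_f) / MRP = (11.78% − 5.48%) / 5.49% = 6.30% / 5.49% = 1.148

1.148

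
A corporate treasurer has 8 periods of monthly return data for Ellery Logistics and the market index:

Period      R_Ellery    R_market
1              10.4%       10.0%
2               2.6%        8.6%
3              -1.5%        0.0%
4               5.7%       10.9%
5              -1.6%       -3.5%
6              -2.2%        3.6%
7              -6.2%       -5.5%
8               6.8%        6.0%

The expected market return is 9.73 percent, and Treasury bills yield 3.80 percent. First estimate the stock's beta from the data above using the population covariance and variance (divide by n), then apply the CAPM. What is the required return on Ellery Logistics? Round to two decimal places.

Mean R_i = (10.4 + 2.6 − 1.5 + 5.7 − 1.6 − 2.2 − 6.2 + 6.8) / 8 = 1.7500%
Mean R_m = (10.0 + 8.6 + 0.0 + 10.9 − 3.5 + 3.6 − 5.5 + 6.0) / 8 = 3.7625%
Σ(R_i − R̄_i)(R_m − R̄_m) = 208.3950  ⇒  Cov = 208.3950 / 8 = 26.0494
Σ(R_m − R̄_m)² = 270.9788  ⇒  Var(R_m) = 270.9788 / 8 = 33.8724
β = Cov / Var(R_m) = 26.0494 / 33.8724 = 0.7690
MRP = 9.73% − 3.80% = 5.93%
E(R) = R_f + β × MRP = 3.80% + 0.7690 × 5.93% = 8.36%

8.36%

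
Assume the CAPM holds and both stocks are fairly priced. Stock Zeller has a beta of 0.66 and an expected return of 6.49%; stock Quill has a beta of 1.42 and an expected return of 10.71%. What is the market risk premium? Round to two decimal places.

Both satisfy E(R) = R_f + β·MRP, so the slope of the SML is
MRP = (10.71% − 6.49%) / (1.42 − 0.66) = 4.22% / 0.76 = 5.5526%

5.55%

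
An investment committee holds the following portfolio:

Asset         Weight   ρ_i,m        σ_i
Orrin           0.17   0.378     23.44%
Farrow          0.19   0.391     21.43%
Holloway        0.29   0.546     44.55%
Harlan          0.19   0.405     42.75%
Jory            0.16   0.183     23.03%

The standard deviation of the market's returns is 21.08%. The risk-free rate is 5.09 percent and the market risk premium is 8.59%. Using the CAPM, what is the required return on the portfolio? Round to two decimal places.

10.84%

β_Orrin = 0.378 × 23.44% / 21.08% = 0.4203
β_Farrow = 0.391 × 21.43% / 21.08% = 0.3975
β_Holloway = 0.546 × 44.55% / 21.08% = 1.1539
β_Harlan = 0.405 × 42.75% / 21.08% = 0.8213
β_Jory = 0.183 × 23.03% / 21.08% = 0.1999
β_P = Σ w_i β_i = 0.17×0.4203 + 0.19×0.3975 + 0.29×1.1539 + 0.19×0.8213 + 0.16×0.1999 = 0.6696
E(R_P) = R_f + β_P × MRP = 5.09% + 0.6696 × 8.59% = 10.84%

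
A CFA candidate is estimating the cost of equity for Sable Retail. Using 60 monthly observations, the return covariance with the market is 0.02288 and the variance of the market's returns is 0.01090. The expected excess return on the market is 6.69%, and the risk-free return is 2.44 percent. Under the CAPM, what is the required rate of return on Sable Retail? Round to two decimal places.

16.48%

β = Cov(R_i, R_m) / Var(R_m) = 0.02288 / 0.01090 = 2.0991
E(R) = R_f + β × MRP = 2.44% + 2.0991 × 6.69% = 16.48%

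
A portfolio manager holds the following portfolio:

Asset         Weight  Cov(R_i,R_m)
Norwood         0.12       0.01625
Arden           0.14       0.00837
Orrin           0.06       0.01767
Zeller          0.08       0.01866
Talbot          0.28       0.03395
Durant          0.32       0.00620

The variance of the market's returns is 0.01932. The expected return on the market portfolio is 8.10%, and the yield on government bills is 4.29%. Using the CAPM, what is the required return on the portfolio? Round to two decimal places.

β_Norwood = 0.01625 / 0.01932 = 0.8411
β_Arden = 0.00837 / 0.01932 = 0.4332
β_Orrin = 0.01767 / 0.01932 = 0.9146
β_Zeller = 0.01866 / 0.01932 = 0.9658
β_Talbot = 0.03395 / 0.01932 = 1.7572
β_Durant = 0.00620 / 0.01932 = 0.3209
β_P = Σ w_i β_i = 0.12×0.8411 + 0.14×0.4332 + 0.06×0.9146 + 0.08×0.9658 + 0.28×1.7572 + 0.32×0.3209 = 0.8884
MRP = 8.10% − 4.29% = 3.81%
E(R_P) = R_f + β_P × MRP = 4.29% + 0.8884 × 3.81% = 7.67%

7.67%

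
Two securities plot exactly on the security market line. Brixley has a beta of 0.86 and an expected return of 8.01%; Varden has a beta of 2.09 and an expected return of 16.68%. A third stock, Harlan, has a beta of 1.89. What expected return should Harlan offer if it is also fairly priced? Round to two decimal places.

MRP (SML slope) = (16.68% − 8.01%) / (2.09 − 0.86) = 8.67% / 1.23 = 7.0488%
R_f (intercept) = 8.01% − 0.86 × 7.0488% = 1.9480%
E(R_Harlan) = R_f + β × MRP = 1.9480% + 1.89 × 7.0488% = 15.27%

15.27%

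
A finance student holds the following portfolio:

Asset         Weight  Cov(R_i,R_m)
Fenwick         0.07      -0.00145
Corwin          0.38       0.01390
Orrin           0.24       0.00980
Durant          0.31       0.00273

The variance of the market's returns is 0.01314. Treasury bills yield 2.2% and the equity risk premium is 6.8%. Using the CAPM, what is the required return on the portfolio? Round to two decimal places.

6.54%

β_Fenwick = -0.00145 / 0.01314 = -0.1104
β_Corwin = 0.01390 / 0.01314 = 1.0578
β_Orrin = 0.00980 / 0.01314 = 0.7458
β_Durant = 0.00273 / 0.01314 = 0.2078
β_P = Σ w_i β_i = 0.07×-0.1104 + 0.38×1.0578 + 0.24×0.7458 + 0.31×0.2078 = 0.6376
E(R_P) = R_f + β_P × MRP = 2.2% + 0.6376 × 6.8% = 6.54%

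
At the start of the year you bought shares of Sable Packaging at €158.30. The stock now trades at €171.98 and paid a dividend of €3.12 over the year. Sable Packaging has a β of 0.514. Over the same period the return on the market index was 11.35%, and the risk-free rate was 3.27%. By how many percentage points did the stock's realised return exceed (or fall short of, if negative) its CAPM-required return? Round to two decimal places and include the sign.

Realised HPR = (P1 + D1 − P0) / P0 = (171.98 + 3.12 − 158.30) / 158.30 = 16.80 / 158.30 = 10.6128%
MRP = 11.35% − 3.27% = 8.08%
CAPM required = R_f + β·MRP = 3.27% + 0.514 × 8.08% = 7.42312%
α = realised − required = 10.6128% − 7.42312% = +3.19%

+3.19%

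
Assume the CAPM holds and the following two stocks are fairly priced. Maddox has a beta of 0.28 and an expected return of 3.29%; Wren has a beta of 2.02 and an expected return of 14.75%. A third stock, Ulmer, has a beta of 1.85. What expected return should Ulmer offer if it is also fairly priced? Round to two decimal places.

13.63%

MRP (SML slope) = (14.75% − 3.29%) / (2.02 − 0.28) = 11.46% / 1.74 = 6.5862%
R_f (intercept) = 3.29% − 0.28 × 6.5862% = 1.4459%
E(R_Ulmer) = R_f + β × MRP = 1.4459% + 1.85 × 6.5862% = 13.63%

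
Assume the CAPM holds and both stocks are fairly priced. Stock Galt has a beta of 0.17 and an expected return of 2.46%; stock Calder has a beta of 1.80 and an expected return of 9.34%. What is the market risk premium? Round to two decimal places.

4.22%

Both satisfy E(R) = R_f + β·MRP, so the slope of the SML is
MRP = (9.34% − 2.46%) / (1.80 − 0.17) = 6.88% / 1.63 = 4.2209%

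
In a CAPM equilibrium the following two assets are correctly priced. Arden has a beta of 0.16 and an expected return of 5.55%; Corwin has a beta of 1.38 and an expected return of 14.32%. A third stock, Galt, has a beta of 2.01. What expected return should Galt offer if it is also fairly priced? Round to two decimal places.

18.85%

MRP (SML slope) = (14.32% − 5.55%) / (1.38 − 0.16) = 8.77% / 1.22 = 7.1885%
R_f (intercept) = 5.55% − 0.16 × 7.1885% = 4.3998%
E(R_Galt) = R_f + β × MRP = 4.3998% + 2.01 × 7.1885% = 18.85%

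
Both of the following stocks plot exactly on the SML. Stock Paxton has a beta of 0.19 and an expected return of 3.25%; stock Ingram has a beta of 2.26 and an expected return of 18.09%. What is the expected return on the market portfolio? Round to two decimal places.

Both satisfy E(R) = R_f + β·MRP, so the slope of the SML is
MRP = (18.09% − 3.25%) / (2.26 − 0.19) = 14.84% / 2.07 = 7.1691%
R_f = E(R_Paxton) − β_Paxton·MRP = 3.25% − 0.19 × 7.1691% = 1.8879%
E(R_m) = R_f + MRP = 1.8879% + 7.1691% = 9.06%

9.06%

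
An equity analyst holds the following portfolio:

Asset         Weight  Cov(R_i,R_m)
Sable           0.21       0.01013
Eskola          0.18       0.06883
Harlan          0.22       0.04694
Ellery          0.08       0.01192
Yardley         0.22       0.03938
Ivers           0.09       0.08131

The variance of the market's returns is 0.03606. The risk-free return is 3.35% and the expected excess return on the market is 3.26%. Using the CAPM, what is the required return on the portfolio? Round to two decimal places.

7.13%

β_Sable = 0.01013 / 0.03606 = 0.2809
β_Eskola = 0.06883 / 0.03606 = 1.9088
β_Harlan = 0.04694 / 0.03606 = 1.3017
β_Ellery = 0.01192 / 0.03606 = 0.3306
β_Yardley = 0.03938 / 0.03606 = 1.0921
β_Ivers = 0.08131 / 0.03606 = 2.2549
β_P = Σ w_i β_i = 0.21×0.2809 + 0.18×1.9088 + 0.22×1.3017 + 0.08×0.3306 + 0.22×1.0921 + 0.09×2.2549 = 1.1586
E(R_P) = R_f + β_P × MRP = 3.35% + 1.1586 × 3.26% = 7.13%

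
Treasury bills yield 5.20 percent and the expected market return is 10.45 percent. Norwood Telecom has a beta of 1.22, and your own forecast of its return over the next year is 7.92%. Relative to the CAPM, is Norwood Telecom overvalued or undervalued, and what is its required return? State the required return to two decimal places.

Overvalued; required return 11.61%

MRP = 10.45% − 5.20% = 5.25%
Required return = R_f + β·MRP = 5.20% + 1.22 × 5.25% = 11.61%
Forecast 7.92% < required 11.61% → the stock plots below the SML → overvalued.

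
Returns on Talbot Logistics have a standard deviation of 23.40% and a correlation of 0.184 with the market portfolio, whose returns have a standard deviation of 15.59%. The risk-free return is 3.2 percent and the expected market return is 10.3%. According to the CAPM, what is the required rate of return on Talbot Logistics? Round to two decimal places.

β = ρ × σ_i / σ_m = 0.184 × 23.40% / 15.59% = 0.2762
MRP = 10.3% − 3.2% = 7.10%
E(R) = 3.2% + 0.2762 × 7.1% = 5.16%

5.16%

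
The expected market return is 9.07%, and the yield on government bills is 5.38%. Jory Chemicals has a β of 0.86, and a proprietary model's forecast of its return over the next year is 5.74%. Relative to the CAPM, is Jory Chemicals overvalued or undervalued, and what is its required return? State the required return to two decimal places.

Overvalued; required return 8.55%

MRP = 9.07% − 5.38% = 3.69%
Required return = R_f + β·MRP = 5.38% + 0.86 × 3.69% = 8.55%
Forecast 5.74% < required 8.55% → the stock plots below the SML → overvalued.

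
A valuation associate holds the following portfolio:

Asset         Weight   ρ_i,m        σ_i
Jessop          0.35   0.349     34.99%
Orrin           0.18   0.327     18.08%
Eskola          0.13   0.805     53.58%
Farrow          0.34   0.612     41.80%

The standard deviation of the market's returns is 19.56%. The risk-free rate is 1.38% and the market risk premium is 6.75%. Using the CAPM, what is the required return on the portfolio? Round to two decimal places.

8.16%

β_Jessop = 0.349 × 34.99% / 19.56% = 0.6243
β_Orrin = 0.327 × 18.08% / 19.56% = 0.3023
β_Eskola = 0.805 × 53.58% / 19.56% = 2.2051
β_Farrow = 0.612 × 41.80% / 19.56% = 1.3079
β_P = Σ w_i β_i = 0.35×0.6243 + 0.18×0.3023 + 0.13×2.2051 + 0.34×1.3079 = 1.0043
E(R_P) = R_f + β_P × MRP = 1.38% + 1.0043 × 6.75% = 8.16%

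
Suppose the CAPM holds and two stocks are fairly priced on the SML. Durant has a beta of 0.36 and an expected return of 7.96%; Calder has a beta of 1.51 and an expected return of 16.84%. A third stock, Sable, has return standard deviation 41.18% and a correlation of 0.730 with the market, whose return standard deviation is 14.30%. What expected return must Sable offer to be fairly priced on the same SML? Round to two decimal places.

21.41%

MRP = (16.84% − 7.96%) / (1.51 − 0.36) = 7.7217%
R_f = 7.96% − 0.36 × 7.7217% = 5.1802%
β_Sable = ρ·σ_i/σ_m = 0.730 × 41.18 / 14.30 = 2.1022
E(R_Sable) = R_f + β × MRP = 5.1802% + 2.1022 × 7.7217% = 21.41%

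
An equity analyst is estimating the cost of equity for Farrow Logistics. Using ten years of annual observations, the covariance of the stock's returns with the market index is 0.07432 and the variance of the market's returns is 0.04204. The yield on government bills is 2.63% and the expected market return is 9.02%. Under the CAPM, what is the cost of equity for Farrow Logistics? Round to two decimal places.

13.93%

β = Cov(R_i, R_m) / Var(R_m) = 0.07432 / 0.04204 = 1.7678
MRP = 9.02% − 2.63% = 6.39%
E(R) = R_f + β × MRP = 2.63% + 1.7678 × 6.39% = 13.93%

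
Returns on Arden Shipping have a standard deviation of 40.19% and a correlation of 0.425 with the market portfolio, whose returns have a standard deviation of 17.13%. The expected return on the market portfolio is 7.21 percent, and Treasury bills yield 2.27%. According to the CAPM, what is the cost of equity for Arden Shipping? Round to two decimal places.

β = ρ × σ_i / σ_m = 0.425 × 40.19% / 17.13% = 0.9971
MRP = 7.21% − 2.27% = 4.94%
E(R) = 2.27% + 0.9971 × 4.94% = 7.20%

7.20%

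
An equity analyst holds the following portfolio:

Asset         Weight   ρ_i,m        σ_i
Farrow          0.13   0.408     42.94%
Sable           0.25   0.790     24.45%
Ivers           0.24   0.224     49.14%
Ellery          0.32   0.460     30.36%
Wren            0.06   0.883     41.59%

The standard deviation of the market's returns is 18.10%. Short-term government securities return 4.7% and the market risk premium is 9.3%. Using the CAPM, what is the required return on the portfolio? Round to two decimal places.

β_Farrow = 0.408 × 42.94% / 18.10% = 0.9679
β_Sable = 0.790 × 24.45% / 18.10% = 1.0672
β_Ivers = 0.224 × 49.14% / 18.10% = 0.6081
β_Ellery = 0.460 × 30.36% / 18.10% = 0.7716
β_Wren = 0.883 × 41.59% / 18.10% = 2.0289
β_P = Σ w_i β_i = 0.13×0.9679 + 0.25×1.0672 + 0.24×0.6081 + 0.32×0.7716 + 0.06×2.0289 = 0.9072
E(R_P) = R_f + β_P × MRP = 4.7% + 0.9072 × 9.3% = 13.14%

13.14%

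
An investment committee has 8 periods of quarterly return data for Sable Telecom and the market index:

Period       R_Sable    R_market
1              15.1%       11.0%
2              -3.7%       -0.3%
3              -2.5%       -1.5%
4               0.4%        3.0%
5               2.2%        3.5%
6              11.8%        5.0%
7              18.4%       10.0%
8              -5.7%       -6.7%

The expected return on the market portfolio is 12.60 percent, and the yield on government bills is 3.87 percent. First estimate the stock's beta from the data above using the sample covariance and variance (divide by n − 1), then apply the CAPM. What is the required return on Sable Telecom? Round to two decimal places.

16.58%

Mean R_i = (15.1 − 3.7 − 2.5 + 0.4 + 2.2 + 11.8 + 18.4 − 5.7) / 8 = 4.5000%
Mean R_m = (11.0 − 0.3 − 1.5 + 3.0 + 3.5 + 5.0 + 10.0 − 6.7) / 8 = 3.0000%
Σ(R_i − R̄_i)(R_m − R̄_m) = 353.0500  ⇒  Cov = 353.0500 / 7 = 50.4357
Σ(R_m − R̄_m)² = 242.4800  ⇒  Var(R_m) = 242.4800 / 7 = 34.6400
β = Cov / Var(R_m) = 50.4357 / 34.6400 = 1.4560
MRP = 12.60% − 3.87% = 8.73%
E(R) = R_f + β × MRP = 3.87% + 1.4560 × 8.73% = 16.58%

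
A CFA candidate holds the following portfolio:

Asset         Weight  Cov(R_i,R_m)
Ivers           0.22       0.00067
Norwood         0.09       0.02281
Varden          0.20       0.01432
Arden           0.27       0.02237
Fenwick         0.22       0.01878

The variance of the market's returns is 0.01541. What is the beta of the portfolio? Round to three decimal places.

0.989

β_Ivers = 0.00067 / 0.01541 = 0.0435
β_Norwood = 0.02281 / 0.01541 = 1.4802
β_Varden = 0.01432 / 0.01541 = 0.9293
β_Arden = 0.02237 / 0.01541 = 1.4517
β_Fenwick = 0.01878 / 0.01541 = 1.2187
β_P = Σ w_i β_i = 0.22×0.0435 + 0.09×1.4802 + 0.20×0.9293 + 0.27×1.4517 + 0.22×1.2187 = 0.9887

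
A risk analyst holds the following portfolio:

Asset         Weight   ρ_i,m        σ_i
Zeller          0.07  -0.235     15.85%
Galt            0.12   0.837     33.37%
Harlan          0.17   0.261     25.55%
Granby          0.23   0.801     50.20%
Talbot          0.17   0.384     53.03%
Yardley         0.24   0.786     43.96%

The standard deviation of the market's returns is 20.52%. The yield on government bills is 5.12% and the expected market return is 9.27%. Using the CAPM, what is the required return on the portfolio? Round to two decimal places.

10.22%

β_Zeller = -0.235 × 15.85% / 20.52% = -0.1815
β_Galt = 0.837 × 33.37% / 20.52% = 1.3611
β_Harlan = 0.261 × 25.55% / 20.52% = 0.3250
β_Granby = 0.801 × 50.20% / 20.52% = 1.9596
β_Talbot = 0.384 × 53.03% / 20.52% = 0.9924
β_Yardley = 0.786 × 43.96% / 20.52% = 1.6838
β_P = Σ w_i β_i = 0.07×-0.1815 + 0.12×1.3611 + 0.17×0.3250 + 0.23×1.9596 + 0.17×0.9924 + 0.24×1.6838 = 1.2294
MRP = 9.27% − 5.12% = 4.15%
E(R_P) = R_f + β_P × MRP = 5.12% + 1.2294 × 4.15% = 10.22%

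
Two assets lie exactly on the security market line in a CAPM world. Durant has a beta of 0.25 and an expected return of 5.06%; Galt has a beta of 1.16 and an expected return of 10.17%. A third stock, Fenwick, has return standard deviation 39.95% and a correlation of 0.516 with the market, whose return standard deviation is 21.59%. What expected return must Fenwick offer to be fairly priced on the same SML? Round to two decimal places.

MRP = (10.17% − 5.06%) / (1.16 − 0.25) = 5.6154%
R_f = 5.06% − 0.25 × 5.6154% = 3.6562%
β_Fenwick = ρ·σ_i/σ_m = 0.516 × 39.95 / 21.59 = 0.9548
E(R_Fenwick) = R_f + β × MRP = 3.6562% + 0.9548 × 5.6154% = 9.02%

9.02%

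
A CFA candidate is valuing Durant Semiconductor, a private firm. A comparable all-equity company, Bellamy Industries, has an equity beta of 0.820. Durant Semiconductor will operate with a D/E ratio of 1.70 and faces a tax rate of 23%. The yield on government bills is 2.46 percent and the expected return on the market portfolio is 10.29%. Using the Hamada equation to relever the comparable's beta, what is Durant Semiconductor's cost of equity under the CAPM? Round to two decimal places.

17.29%

β_L = β_U × [1 + (1 − t)(D/E)] = 0.820 × [1 + (1 − 0.23) × 1.70]
    = 0.820 × [1 + 0.77 × 1.70] = 0.820 × 2.3090 = 1.8934
MRP = 10.29% − 2.46% = 7.83%
E(R) = R_f + β_L × MRP = 2.46% + 1.8934 × 7.83% = 17.29%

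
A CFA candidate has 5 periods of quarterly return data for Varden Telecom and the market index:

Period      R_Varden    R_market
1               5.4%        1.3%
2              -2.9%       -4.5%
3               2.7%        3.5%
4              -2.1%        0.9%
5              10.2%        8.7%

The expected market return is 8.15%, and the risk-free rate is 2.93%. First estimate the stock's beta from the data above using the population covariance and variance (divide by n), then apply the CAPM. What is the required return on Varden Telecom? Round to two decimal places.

8.09%

Mean R_i = (5.4 − 2.9 + 2.7 − 2.1 + 10.2) / 5 = 2.6600%
Mean R_m = (1.3 − 4.5 + 3.5 + 0.9 + 8.7) / 5 = 1.9800%
Σ(R_i − R̄_i)(R_m − R̄_m) = 90.0360  ⇒  Cov = 90.0360 / 5 = 18.0072
Σ(R_m − R̄_m)² = 91.0880  ⇒  Var(R_m) = 91.0880 / 5 = 18.2176
β = Cov / Var(R_m) = 18.0072 / 18.2176 = 0.9885
MRP = 8.15% − 2.93% = 5.22%
E(R) = R_f + β × MRP = 2.93% + 0.9885 × 5.22% = 8.09%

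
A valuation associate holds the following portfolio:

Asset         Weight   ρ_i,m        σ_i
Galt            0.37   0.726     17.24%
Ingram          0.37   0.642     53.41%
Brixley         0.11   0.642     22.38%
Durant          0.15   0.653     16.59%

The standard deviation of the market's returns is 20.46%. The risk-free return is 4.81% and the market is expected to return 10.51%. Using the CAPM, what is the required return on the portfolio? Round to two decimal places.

β_Galt = 0.726 × 17.24% / 20.46% = 0.6117
β_Ingram = 0.642 × 53.41% / 20.46% = 1.6759
β_Brixley = 0.642 × 22.38% / 20.46% = 0.7022
β_Durant = 0.653 × 16.59% / 20.46% = 0.5295
β_P = Σ w_i β_i = 0.37×0.6117 + 0.37×1.6759 + 0.11×0.7022 + 0.15×0.5295 = 1.0031
MRP = 10.51% − 4.81% = 5.70%
E(R_P) = R_f + β_P × MRP = 4.81% + 1.0031 × 5.70% = 10.53%

10.53%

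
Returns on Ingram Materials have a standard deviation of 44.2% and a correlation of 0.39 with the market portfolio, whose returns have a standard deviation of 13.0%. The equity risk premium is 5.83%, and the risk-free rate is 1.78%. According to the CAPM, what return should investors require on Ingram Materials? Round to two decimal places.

9.51%

β = ρ × σ_i / σ_m = 0.39 × 44.2% / 13.0% = 1.3260
E(R) = 1.78% + 1.3260 × 5.83% = 9.51%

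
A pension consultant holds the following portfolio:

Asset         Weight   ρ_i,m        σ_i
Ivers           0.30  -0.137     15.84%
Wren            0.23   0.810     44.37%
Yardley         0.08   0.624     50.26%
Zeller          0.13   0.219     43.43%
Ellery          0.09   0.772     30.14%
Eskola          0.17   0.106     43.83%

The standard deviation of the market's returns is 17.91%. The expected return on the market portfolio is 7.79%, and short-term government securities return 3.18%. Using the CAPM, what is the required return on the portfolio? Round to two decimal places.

6.85%

β_Ivers = -0.137 × 15.84% / 17.91% = -0.1212
β_Wren = 0.810 × 44.37% / 17.91% = 2.0067
β_Yardley = 0.624 × 50.26% / 17.91% = 1.7511
β_Zeller = 0.219 × 43.43% / 17.91% = 0.5311
β_Ellery = 0.772 × 30.14% / 17.91% = 1.2992
β_Eskola = 0.106 × 43.83% / 17.91% = 0.2594
β_P = Σ w_i β_i = 0.30×-0.1212 + 0.23×2.0067 + 0.08×1.7511 + 0.13×0.5311 + 0.09×1.2992 + 0.17×0.2594 = 0.7953
MRP = 7.79% − 3.18% = 4.61%
E(R_P) = R_f + β_P × MRP = 3.18% + 0.7953 × 4.61% = 6.85%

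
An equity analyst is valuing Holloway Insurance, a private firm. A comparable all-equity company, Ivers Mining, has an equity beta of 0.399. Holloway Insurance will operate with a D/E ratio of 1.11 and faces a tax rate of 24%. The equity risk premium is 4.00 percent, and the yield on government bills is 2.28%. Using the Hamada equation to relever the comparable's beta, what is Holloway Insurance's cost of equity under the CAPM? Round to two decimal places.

β_L = β_U × [1 + (1 − t)(D/E)] = 0.399 × [1 + (1 − 0.24) × 1.11]
    = 0.399 × [1 + 0.76 × 1.11] = 0.399 × 1.8436 = 0.7356
E(R) = R_f + β_L × MRP = 2.28% + 0.7356 × 4.00% = 5.22%

5.22%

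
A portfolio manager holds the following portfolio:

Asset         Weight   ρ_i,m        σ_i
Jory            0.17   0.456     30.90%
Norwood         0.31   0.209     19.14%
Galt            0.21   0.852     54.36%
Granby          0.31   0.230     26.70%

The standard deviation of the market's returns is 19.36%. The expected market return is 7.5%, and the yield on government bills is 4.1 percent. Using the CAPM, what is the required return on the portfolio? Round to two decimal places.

β_Jory = 0.456 × 30.90% / 19.36% = 0.7278
β_Norwood = 0.209 × 19.14% / 19.36% = 0.2066
β_Galt = 0.852 × 54.36% / 19.36% = 2.3923
β_Granby = 0.230 × 26.70% / 19.36% = 0.3172
β_P = Σ w_i β_i = 0.17×0.7278 + 0.31×0.2066 + 0.21×2.3923 + 0.31×0.3172 = 0.7885
MRP = 7.5% − 4.1% = 3.40%
E(R_P) = R_f + β_P × MRP = 4.1% + 0.7885 × 3.4% = 6.78%

6.78%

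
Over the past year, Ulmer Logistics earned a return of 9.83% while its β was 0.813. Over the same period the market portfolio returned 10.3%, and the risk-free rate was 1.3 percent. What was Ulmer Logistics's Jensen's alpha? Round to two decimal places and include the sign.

Market excess return = 10.3% − 1.3% = 9.00%
CAPM benchmark = R_f + β(R_m − R_f) = 1.3% + 0.813 × 9.0% = 8.6170%
α = actual − benchmark = 9.83% − 8.6170% = +1.21%

+1.21%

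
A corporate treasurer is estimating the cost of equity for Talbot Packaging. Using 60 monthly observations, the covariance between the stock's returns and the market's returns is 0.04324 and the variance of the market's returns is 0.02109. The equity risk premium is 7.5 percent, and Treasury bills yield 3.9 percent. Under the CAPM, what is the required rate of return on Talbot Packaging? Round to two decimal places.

β = Cov(R_i, R_m) / Var(R_m) = 0.04324 / 0.02109 = 2.0503
E(R) = R_f + β × MRP = 3.9% + 2.0503 × 7.5% = 19.28%

19.28%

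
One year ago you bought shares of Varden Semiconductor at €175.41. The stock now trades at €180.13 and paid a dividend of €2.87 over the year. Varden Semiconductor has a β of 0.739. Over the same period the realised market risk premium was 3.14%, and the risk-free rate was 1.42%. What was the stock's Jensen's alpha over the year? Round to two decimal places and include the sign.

+0.59%

Realised HPR = (P1 + D1 − P0) / P0 = (180.13 + 2.87 − 175.41) / 175.41 = 7.59 / 175.41 = 4.3270%
CAPM required = R_f + β·MRP = 1.42% + 0.739 × 3.14% = 3.74046%
α = realised − required = 4.3270% − 3.74046% = +0.59%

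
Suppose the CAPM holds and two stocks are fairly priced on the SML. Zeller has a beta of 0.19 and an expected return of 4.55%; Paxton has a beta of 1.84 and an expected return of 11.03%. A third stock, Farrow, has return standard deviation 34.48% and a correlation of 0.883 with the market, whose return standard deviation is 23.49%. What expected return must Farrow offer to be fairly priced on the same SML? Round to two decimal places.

MRP = (11.03% − 4.55%) / (1.84 − 0.19) = 3.9273%
R_f = 4.55% − 0.19 × 3.9273% = 3.8038%
β_Farrow = ρ·σ_i/σ_m = 0.883 × 34.48 / 23.49 = 1.2961
E(R_Farrow) = R_f + β × MRP = 3.8038% + 1.2961 × 3.9273% = 8.89%

8.89%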